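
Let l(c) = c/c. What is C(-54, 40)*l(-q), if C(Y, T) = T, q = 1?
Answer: 40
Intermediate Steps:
l(c) = 1
C(-54, 40)*l(-q) = 40*1 = 40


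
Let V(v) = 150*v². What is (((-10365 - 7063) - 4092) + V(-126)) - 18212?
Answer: 2341668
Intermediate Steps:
(((-10365 - 7063) - 4092) + V(-126)) - 18212 = (((-10365 - 7063) - 4092) + 150*(-126)²) - 18212 = ((-17428 - 4092) + 150*15876) - 18212 = (-21520 + 2381400) - 18212 = 2359880 - 18212 = 2341668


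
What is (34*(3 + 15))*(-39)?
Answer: -23868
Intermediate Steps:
(34*(3 + 15))*(-39) = (34*18)*(-39) = 612*(-39) = -23868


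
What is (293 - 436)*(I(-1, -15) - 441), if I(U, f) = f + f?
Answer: 67353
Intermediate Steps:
I(U, f) = 2*f
(293 - 436)*(I(-1, -15) - 441) = (293 - 436)*(2*(-15) - 441) = -143*(-30 - 441) = -143*(-471) = 67353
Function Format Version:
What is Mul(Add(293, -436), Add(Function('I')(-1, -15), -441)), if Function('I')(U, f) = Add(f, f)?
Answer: 67353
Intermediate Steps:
Function('I')(U, f) = Mul(2, f)
Mul(Add(293, -436), Add(Function('I')(-1, -15), -441)) = Mul(Add(293, -436), Add(Mul(2, -15), -441)) = Mul(-143, Add(-30, -441)) = Mul(-143, -471) = 67353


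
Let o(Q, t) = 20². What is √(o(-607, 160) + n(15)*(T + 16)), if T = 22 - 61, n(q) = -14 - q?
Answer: √1067 ≈ 32.665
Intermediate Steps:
T = -39
o(Q, t) = 400
√(o(-607, 160) + n(15)*(T + 16)) = √(400 + (-14 - 1*15)*(-39 + 16)) = √(400 + (-14 - 15)*(-23)) = √(400 - 29*(-23)) = √(400 + 667) = √1067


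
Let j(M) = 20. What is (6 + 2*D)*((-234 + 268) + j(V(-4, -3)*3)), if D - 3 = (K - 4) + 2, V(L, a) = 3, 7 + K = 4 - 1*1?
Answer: 0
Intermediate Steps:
K = -4 (K = -7 + (4 - 1*1) = -7 + (4 - 1) = -7 + 3 = -4)
D = -3 (D = 3 + ((-4 - 4) + 2) = 3 + (-8 + 2) = 3 - 6 = -3)
(6 + 2*D)*((-234 + 268) + j(V(-4, -3)*3)) = (6 + 2*(-3))*((-234 + 268) + 20) = (6 - 6)*(34 + 20) = 0*54 = 0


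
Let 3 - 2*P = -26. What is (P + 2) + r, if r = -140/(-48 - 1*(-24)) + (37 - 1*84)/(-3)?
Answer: 38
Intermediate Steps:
P = 29/2 (P = 3/2 - ½*(-26) = 3/2 + 13 = 29/2 ≈ 14.500)
r = 43/2 (r = -140/(-48 + 24) + (37 - 84)*(-⅓) = -140/(-24) - 47*(-⅓) = -140*(-1/24) + 47/3 = 35/6 + 47/3 = 43/2 ≈ 21.500)
(P + 2) + r = (29/2 + 2) + 43/2 = 33/2 + 43/2 = 38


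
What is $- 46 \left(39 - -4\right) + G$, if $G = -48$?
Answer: $-2026$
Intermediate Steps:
$- 46 \left(39 - -4\right) + G = - 46 \left(39 - -4\right) - 48 = - 46 \left(39 + 4\right) - 48 = \left(-46\right) 43 - 48 = -1978 - 48 = -2026$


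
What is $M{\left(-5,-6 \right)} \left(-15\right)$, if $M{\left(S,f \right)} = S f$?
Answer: $-450$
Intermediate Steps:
$M{\left(-5,-6 \right)} \left(-15\right) = \left(-5\right) \left(-6\right) \left(-15\right) = 30 \left(-15\right) = -450$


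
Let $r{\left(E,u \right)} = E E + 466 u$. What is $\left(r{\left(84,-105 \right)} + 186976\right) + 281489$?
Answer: $426591$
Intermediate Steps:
$r{\left(E,u \right)} = E^{2} + 466 u$
$\left(r{\left(84,-105 \right)} + 186976\right) + 281489 = \left(\left(84^{2} + 466 \left(-105\right)\right) + 186976\right) + 281489 = \left(\left(7056 - 48930\right) + 186976\right) + 281489 = \left(-41874 + 186976\right) + 281489 = 145102 + 281489 = 426591$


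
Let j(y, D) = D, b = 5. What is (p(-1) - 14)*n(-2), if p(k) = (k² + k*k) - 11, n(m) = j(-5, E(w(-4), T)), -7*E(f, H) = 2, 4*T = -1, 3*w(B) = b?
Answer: 46/7 ≈ 6.5714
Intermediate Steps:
w(B) = 5/3 (w(B) = (⅓)*5 = 5/3)
T = -¼ (T = (¼)*(-1) = -¼ ≈ -0.25000)
E(f, H) = -2/7 (E(f, H) = -⅐*2 = -2/7)
n(m) = -2/7
p(k) = -11 + 2*k² (p(k) = (k² + k²) - 11 = 2*k² - 11 = -11 + 2*k²)
(p(-1) - 14)*n(-2) = ((-11 + 2*(-1)²) - 14)*(-2/7) = ((-11 + 2*1) - 14)*(-2/7) = ((-11 + 2) - 14)*(-2/7) = (-9 - 14)*(-2/7) = -23*(-2/7) = 46/7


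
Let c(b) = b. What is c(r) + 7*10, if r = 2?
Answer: 72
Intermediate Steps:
c(r) + 7*10 = 2 + 7*10 = 2 + 70 = 72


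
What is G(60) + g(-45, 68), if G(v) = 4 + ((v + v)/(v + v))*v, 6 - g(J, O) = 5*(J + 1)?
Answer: 290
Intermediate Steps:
g(J, O) = 1 - 5*J (g(J, O) = 6 - 5*(J + 1) = 6 - 5*(1 + J) = 6 - (5 + 5*J) = 6 + (-5 - 5*J) = 1 - 5*J)
G(v) = 4 + v (G(v) = 4 + ((2*v)/((2*v)))*v = 4 + ((2*v)*(1/(2*v)))*v = 4 + 1*v = 4 + v)
G(60) + g(-45, 68) = (4 + 60) + (1 - 5*(-45)) = 64 + (1 + 225) = 64 + 226 = 290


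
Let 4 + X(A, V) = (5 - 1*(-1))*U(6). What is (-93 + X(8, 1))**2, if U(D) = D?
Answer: 3721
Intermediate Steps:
X(A, V) = 32 (X(A, V) = -4 + (5 - 1*(-1))*6 = -4 + (5 + 1)*6 = -4 + 6*6 = -4 + 36 = 32)
(-93 + X(8, 1))**2 = (-93 + 32)**2 = (-61)**2 = 3721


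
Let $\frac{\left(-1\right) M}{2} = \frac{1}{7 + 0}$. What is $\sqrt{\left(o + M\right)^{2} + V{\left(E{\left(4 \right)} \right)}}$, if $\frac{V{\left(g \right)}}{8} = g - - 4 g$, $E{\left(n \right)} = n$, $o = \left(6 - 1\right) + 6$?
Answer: $\frac{\sqrt{13465}}{7} \approx 16.577$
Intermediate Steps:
$o = 11$ ($o = 5 + 6 = 11$)
$V{\left(g \right)} = 40 g$ ($V{\left(g \right)} = 8 \left(g - - 4 g\right) = 8 \left(g + 4 g\right) = 8 \cdot 5 g = 40 g$)
$M = - \frac{2}{7}$ ($M = - \frac{2}{7 + 0} = - \frac{2}{7} \approx -0.28571$)
$\sqrt{\left(o + M\right)^{2} + V{\left(E{\left(4 \right)} \right)}} = \sqrt{\left(11 - \frac{2}{7}\right)^{2} + 40 \cdot 4} = \sqrt{\left(\frac{75}{7}\right)^{2} + 160} = \sqrt{\frac{5625}{49} + 160} = \sqrt{\frac{13465}{49}} = \frac{\sqrt{13465}}{7}$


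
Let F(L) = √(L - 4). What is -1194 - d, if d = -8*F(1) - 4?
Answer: -1190 + 8*I*√3 ≈ -1190.0 + 13.856*I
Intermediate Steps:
F(L) = √(-4 + L)
d = -4 - 8*I*√3 (d = -8*√(-4 + 1) - 4 = -8*I*√3 - 4 = -4 - 8*I*√3 ≈ -4.0 - 13.856*I)
-1194 - d = -1194 - (-4 - 8*I*√3) = -1194 + (4 + 8*I*√3) = -1190 + 8*I*√3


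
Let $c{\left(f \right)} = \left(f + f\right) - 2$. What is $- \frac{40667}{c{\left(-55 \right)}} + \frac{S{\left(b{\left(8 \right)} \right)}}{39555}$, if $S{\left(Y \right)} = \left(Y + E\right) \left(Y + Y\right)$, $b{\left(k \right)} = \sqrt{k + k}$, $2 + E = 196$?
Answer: $\frac{178751177}{492240} \approx 363.14$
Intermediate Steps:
$E = 194$ ($E = -2 + 196 = 194$)
$b{\left(k \right)} = \sqrt{2} \sqrt{k}$ ($b{\left(k \right)} = \sqrt{2 k} = \sqrt{2} \sqrt{k}$)
$S{\left(Y \right)} = 2 Y \left(194 + Y\right)$ ($S{\left(Y \right)} = \left(Y + 194\right) \left(Y + Y\right) = \left(194 + Y\right) 2 Y = 2 Y \left(194 + Y\right)$)
$c{\left(f \right)} = -2 + 2 f$ ($c{\left(f \right)} = 2 f - 2 = -2 + 2 f$)
$- \frac{40667}{c{\left(-55 \right)}} + \frac{S{\left(b{\left(8 \right)} \right)}}{39555} = - \frac{40667}{-2 + 2 \left(-55\right)} + \frac{2 \sqrt{2} \sqrt{8} \left(194 + \sqrt{2} \sqrt{8}\right)}{39555} = - \frac{40667}{-2 - 110} + 2 \sqrt{2} \cdot 2 \sqrt{2} \left(194 + \sqrt{2} \cdot 2 \sqrt{2}\right) \frac{1}{39555} = - \frac{40667}{-112} + 2 \cdot 4 \left(194 + 4\right) \frac{1}{39555} = \left(-40667\right) \left(- \frac{1}{112}\right) + 2 \cdot 4 \cdot 198 \cdot \frac{1}{39555} = \frac{40667}{112} + 1584 \cdot \frac{1}{39555} = \frac{40667}{112} + \frac{176}{4395} = \frac{178751177}{492240}$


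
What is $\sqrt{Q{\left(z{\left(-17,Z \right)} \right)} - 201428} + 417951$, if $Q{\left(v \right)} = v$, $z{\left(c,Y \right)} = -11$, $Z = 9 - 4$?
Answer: $417951 + 7 i \sqrt{4111} \approx 4.1795 \cdot 10^{5} + 448.82 i$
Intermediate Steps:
$Z = 5$
$\sqrt{Q{\left(z{\left(-17,Z \right)} \right)} - 201428} + 417951 = \sqrt{-11 - 201428} + 417951 = \sqrt{-201439} + 417951 = 7 i \sqrt{4111} + 417951 = 417951 + 7 i \sqrt{4111}$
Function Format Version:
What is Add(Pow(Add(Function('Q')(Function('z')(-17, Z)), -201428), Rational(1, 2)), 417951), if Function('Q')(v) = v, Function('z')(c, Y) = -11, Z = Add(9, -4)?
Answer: Add(417951, Mul(7, I, Pow(4111, Rational(1, 2)))) ≈ Add(4.1795e+5, Mul(448.82, I))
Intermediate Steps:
Z = 5
Add(Pow(Add(Function('Q')(Function('z')(-17, Z)), -201428), Rational(1, 2)), 417951) = Add(Pow(Add(-11, -201428), Rational(1, 2)), 417951) = Add(Pow(-201439, Rational(1, 2)), 417951) = Add(Mul(7, I, Pow(4111, Rational(1, 2))), 417951) = Add(417951, Mul(7, I, Pow(4111, Rational(1, 2))))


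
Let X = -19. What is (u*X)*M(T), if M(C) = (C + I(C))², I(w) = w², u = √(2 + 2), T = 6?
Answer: -67032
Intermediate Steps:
u = 2 (u = √4 = 2)
M(C) = (C + C²)²
(u*X)*M(T) = (2*(-19))*(6²*(1 + 6)²) = -1368*7² = -1368*49 = -38*1764 = -67032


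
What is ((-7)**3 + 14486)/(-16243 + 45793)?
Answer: 14143/29550 ≈ 0.47861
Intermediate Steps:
((-7)**3 + 14486)/(-16243 + 45793) = (-343 + 14486)/29550 = 14143*(1/29550) = 14143/29550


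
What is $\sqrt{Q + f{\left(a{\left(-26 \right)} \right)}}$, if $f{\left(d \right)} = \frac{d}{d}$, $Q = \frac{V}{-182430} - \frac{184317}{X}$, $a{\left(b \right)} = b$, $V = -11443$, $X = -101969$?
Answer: $\frac{\sqrt{2252258186652741890}}{885819270} \approx 1.6942$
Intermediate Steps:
$Q = \frac{4970254511}{2657457810}$ ($Q = - \frac{11443}{-182430} - \frac{184317}{-101969} = \left(-11443\right) \left(- \frac{1}{182430}\right) - - \frac{26331}{14567} = \frac{11443}{182430} + \frac{26331}{14567} = \frac{4970254511}{2657457810} \approx 1.8703$)
$f{\left(d \right)} = 1$
$\sqrt{Q + f{\left(a{\left(-26 \right)} \right)}} = \sqrt{\frac{4970254511}{2657457810} + 1} = \sqrt{\frac{7627712321}{2657457810}} = \frac{\sqrt{2252258186652741890}}{885819270}$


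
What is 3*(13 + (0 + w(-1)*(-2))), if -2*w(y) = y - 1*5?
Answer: 21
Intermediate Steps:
w(y) = 5/2 - y/2 (w(y) = -(y - 1*5)/2 = -(y - 5)/2 = -(-5 + y)/2 = 5/2 - y/2)
3*(13 + (0 + w(-1)*(-2))) = 3*(13 + (0 + (5/2 - 1/2*(-1))*(-2))) = 3*(13 + (0 + (5/2 + 1/2)*(-2))) = 3*(13 + (0 + 3*(-2))) = 3*(13 + (0 - 6)) = 3*(13 - 6) = 3*7 = 21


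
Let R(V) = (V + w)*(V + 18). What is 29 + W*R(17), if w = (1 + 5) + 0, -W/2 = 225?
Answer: -362221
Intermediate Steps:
W = -450 (W = -2*225 = -450)
w = 6 (w = 6 + 0 = 6)
R(V) = (6 + V)*(18 + V) (R(V) = (V + 6)*(V + 18) = (6 + V)*(18 + V))
29 + W*R(17) = 29 - 450*(108 + 17² + 24*17) = 29 - 450*(108 + 289 + 408) = 29 - 450*805 = 29 - 362250 = -362221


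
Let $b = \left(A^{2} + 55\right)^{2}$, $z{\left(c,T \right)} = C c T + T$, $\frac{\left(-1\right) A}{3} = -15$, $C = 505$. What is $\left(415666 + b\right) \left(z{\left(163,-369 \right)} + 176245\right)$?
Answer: $-143202611469694$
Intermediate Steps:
$A = 45$ ($A = \left(-3\right) \left(-15\right) = 45$)
$z{\left(c,T \right)} = T + 505 T c$ ($z{\left(c,T \right)} = 505 c T + T = 505 T c + T = T + 505 T c$)
$b = 4326400$ ($b = \left(45^{2} + 55\right)^{2} = \left(2025 + 55\right)^{2} = 2080^{2} = 4326400$)
$\left(415666 + b\right) \left(z{\left(163,-369 \right)} + 176245\right) = \left(415666 + 4326400\right) \left(- 369 \left(1 + 505 \cdot 163\right) + 176245\right) = 4742066 \left(- 369 \left(1 + 82315\right) + 176245\right) = 4742066 \left(\left(-369\right) 82316 + 176245\right) = 4742066 \left(-30374604 + 176245\right) = 4742066 \left(-30198359\right) = -143202611469694$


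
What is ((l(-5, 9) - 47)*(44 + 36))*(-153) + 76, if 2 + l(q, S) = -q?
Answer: 538636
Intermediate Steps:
l(q, S) = -2 - q
((l(-5, 9) - 47)*(44 + 36))*(-153) + 76 = (((-2 - 1*(-5)) - 47)*(44 + 36))*(-153) + 76 = (((-2 + 5) - 47)*80)*(-153) + 76 = ((3 - 47)*80)*(-153) + 76 = -44*80*(-153) + 76 = -3520*(-153) + 76 = 538560 + 76 = 538636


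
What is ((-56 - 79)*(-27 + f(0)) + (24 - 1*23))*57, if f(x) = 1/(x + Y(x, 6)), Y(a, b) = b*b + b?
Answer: 2906943/14 ≈ 2.0764e+5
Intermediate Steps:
Y(a, b) = b + b² (Y(a, b) = b² + b = b + b²)
f(x) = 1/(42 + x) (f(x) = 1/(x + 6*(1 + 6)) = 1/(x + 6*7) = 1/(x + 42) = 1/(42 + x))
((-56 - 79)*(-27 + f(0)) + (24 - 1*23))*57 = ((-56 - 79)*(-27 + 1/(42 + 0)) + (24 - 1*23))*57 = (-135*(-27 + 1/42) + (24 - 23))*57 = (-135*(-27 + 1/42) + 1)*57 = (-135*(-1133/42) + 1)*57 = (50985/14 + 1)*57 = (50999/14)*57 = 2906943/14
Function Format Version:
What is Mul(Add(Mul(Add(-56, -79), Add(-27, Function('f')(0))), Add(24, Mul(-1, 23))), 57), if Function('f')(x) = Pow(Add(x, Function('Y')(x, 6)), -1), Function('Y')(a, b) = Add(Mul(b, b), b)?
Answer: Rational(2906943, 14) ≈ 2.0764e+5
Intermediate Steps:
Function('Y')(a, b) = Add(b, Pow(b, 2)) (Function('Y')(a, b) = Add(Pow(b, 2), b) = Add(b, Pow(b, 2)))
Function('f')(x) = Pow(Add(42, x), -1) (Function('f')(x) = Pow(Add(x, Mul(6, Add(1, 6))), -1) = Pow(Add(x, Mul(6, 7)), -1) = Pow(Add(x, 42), -1) = Pow(Add(42, x), -1))
Mul(Add(Mul(Add(-56, -79), Add(-27, Function('f')(0))), Add(24, Mul(-1, 23))), 57) = Mul(Add(Mul(Add(-56, -79), Add(-27, Pow(Add(42, 0), -1))), Add(24, Mul(-1, 23))), 57) = Mul(Add(Mul(-135, Add(-27, Pow(42, -1))), Add(24, -23)), 57) = Mul(Add(Mul(-135, Add(-27, Rational(1, 42))), 1), 57) = Mul(Add(Mul(-135, Rational(-1133, 42)), 1), 57) = Mul(Add(Rational(50985, 14), 1), 57) = Mul(Rational(50999, 14), 57) = Rational(2906943, 14)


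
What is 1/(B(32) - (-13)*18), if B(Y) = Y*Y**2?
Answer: 1/33002 ≈ 3.0301e-5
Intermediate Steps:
B(Y) = Y**3
1/(B(32) - (-13)*18) = 1/(32**3 - (-13)*18) = 1/(32768 - 13*(-18)) = 1/(32768 + 234) = 1/33002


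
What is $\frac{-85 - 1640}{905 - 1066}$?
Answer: $\frac{75}{7} \approx 10.714$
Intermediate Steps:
$\frac{-85 - 1640}{905 - 1066} = - \frac{1725}{-161} = \left(-1725\right) \left(- \frac{1}{161}\right) = \frac{75}{7}$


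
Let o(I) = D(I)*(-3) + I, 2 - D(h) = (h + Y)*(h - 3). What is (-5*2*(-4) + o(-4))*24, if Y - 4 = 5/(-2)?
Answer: 1980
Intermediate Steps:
Y = 3/2 (Y = 4 + 5/(-2) = 4 + 5*(-½) = 4 - 5/2 = 3/2 ≈ 1.5000)
D(h) = 2 - (-3 + h)*(3/2 + h) (D(h) = 2 - (h + 3/2)*(h - 3) = 2 - (3/2 + h)*(-3 + h) = 2 - (-3 + h)*(3/2 + h))
o(I) = -39/2 + 3*I² - 7*I/2 (o(I) = (13/2 - I² + 3*I/2)*(-3) + I = (-39/2 + 3*I² - 9*I/2) + I = -39/2 + 3*I² - 7*I/2)
(-5*2*(-4) + o(-4))*24 = (-5*2*(-4) + (-39/2 + 3*(-4)² - 7/2*(-4)))*24 = (-10*(-4) + (-39/2 + 3*16 + 14))*24 = (40 + (-39/2 + 48 + 14))*24 = (40 + 85/2)*24 = (165/2)*24 = 1980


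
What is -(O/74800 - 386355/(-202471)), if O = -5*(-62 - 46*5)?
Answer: -1459748083/757241540 ≈ -1.9277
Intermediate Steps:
O = 1460 (O = -5*(-62 - 230) = -5*(-292) = 1460)
-(O/74800 - 386355/(-202471)) = -(1460/74800 - 386355/(-202471)) = -(1460*(1/74800) - 386355*(-1/202471)) = -(73/3740 + 386355/202471) = -1*1459748083/757241540 = -1459748083/757241540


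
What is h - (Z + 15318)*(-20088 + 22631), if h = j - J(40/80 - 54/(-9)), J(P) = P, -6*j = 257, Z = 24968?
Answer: -307342042/3 ≈ -1.0245e+8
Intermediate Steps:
j = -257/6 (j = -⅙*257 = -257/6 ≈ -42.833)
h = -148/3 (h = -257/6 - (40/80 - 54/(-9)) = -257/6 - (40*(1/80) - 54*(-⅑)) = -257/6 - (½ + 6) = -257/6 - 1*13/2 = -257/6 - 13/2 = -148/3 ≈ -49.333)
h - (Z + 15318)*(-20088 + 22631) = -148/3 - (24968 + 15318)*(-20088 + 22631) = -148/3 - 40286*2543 = -148/3 - 1*102447298 = -148/3 - 102447298 = -307342042/3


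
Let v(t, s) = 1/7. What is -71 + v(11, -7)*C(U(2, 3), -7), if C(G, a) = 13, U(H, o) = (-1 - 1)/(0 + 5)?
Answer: -484/7 ≈ -69.143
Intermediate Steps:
U(H, o) = -⅖ (U(H, o) = -2/5 = -2*⅕ = -⅖)
v(t, s) = ⅐
-71 + v(11, -7)*C(U(2, 3), -7) = -71 + (⅐)*13 = -71 + 13/7 = -484/7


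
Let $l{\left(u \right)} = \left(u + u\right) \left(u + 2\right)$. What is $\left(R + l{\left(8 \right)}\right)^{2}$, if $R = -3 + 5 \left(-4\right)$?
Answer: $18769$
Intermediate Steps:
$l{\left(u \right)} = 2 u \left(2 + u\right)$
$R = -23$ ($R = -3 - 20 = -23$)
$\left(R + l{\left(8 \right)}\right)^{2} = \left(-23 + 2 \cdot 8 \left(2 + 8\right)\right)^{2} = \left(-23 + 2 \cdot 8 \cdot 10\right)^{2} = \left(-23 + 160\right)^{2} = 137^{2} = 18769$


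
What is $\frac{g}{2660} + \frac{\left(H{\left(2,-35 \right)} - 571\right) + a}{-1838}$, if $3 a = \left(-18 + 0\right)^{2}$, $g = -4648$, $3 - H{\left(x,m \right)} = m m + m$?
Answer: $- \frac{74179}{87305} \approx -0.84965$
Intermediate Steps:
$H{\left(x,m \right)} = 3 - m - m^{2}$ ($H{\left(x,m \right)} = 3 - \left(m m + m\right) = 3 - \left(m^{2} + m\right) = 3 - \left(m + m^{2}\right) = 3 - m - m^{2}$)
$a = 108$ ($a = \frac{\left(-18 + 0\right)^{2}}{3} = \frac{\left(-18\right)^{2}}{3} = \frac{1}{3} \cdot 324 = 108$)
$\frac{g}{2660} + \frac{\left(H{\left(2,-35 \right)} - 571\right) + a}{-1838} = - \frac{4648}{2660} + \frac{\left(\left(3 - -35 - \left(-35\right)^{2}\right) - 571\right) + 108}{-1838} = \left(-4648\right) \frac{1}{2660} + \left(\left(\left(3 + 35 - 1225\right) - 571\right) + 108\right) \left(- \frac{1}{1838}\right) = - \frac{166}{95} + \left(\left(\left(3 + 35 - 1225\right) - 571\right) + 108\right) \left(- \frac{1}{1838}\right) = - \frac{166}{95} + \left(\left(-1187 - 571\right) + 108\right) \left(- \frac{1}{1838}\right) = - \frac{166}{95} + \left(-1758 + 108\right) \left(- \frac{1}{1838}\right) = - \frac{166}{95} - - \frac{825}{919} = - \frac{166}{95} + \frac{825}{919} = - \frac{74179}{87305}$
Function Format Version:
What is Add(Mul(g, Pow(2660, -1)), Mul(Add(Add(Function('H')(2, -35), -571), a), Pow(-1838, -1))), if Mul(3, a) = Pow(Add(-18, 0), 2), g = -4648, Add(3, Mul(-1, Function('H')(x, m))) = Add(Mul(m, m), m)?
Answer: Rational(-74179, 87305) ≈ -0.84965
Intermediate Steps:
Function('H')(x, m) = Add(3, Mul(-1, m), Mul(-1, Pow(m, 2))) (Function('H')(x, m) = Add(3, Mul(-1, Add(Mul(m, m), m))) = Add(3, Mul(-1, Add(Pow(m, 2), m))) = Add(3, Mul(-1, Add(m, Pow(m, 2)))) = Add(3, Add(Mul(-1, m), Mul(-1, Pow(m, 2)))) = Add(3, Mul(-1, m), Mul(-1, Pow(m, 2))))
a = 108 (a = Mul(Rational(1, 3), Pow(Add(-18, 0), 2)) = Mul(Rational(1, 3), Pow(-18, 2)) = Mul(Rational(1, 3), 324) = 108)
Add(Mul(g, Pow(2660, -1)), Mul(Add(Add(Function('H')(2, -35), -571), a), Pow(-1838, -1))) = Add(Mul(-4648, Pow(2660, -1)), Mul(Add(Add(Add(3, Mul(-1, -35), Mul(-1, Pow(-35, 2))), -571), 108), Pow(-1838, -1))) = Add(Mul(-4648, Rational(1, 2660)), Mul(Add(Add(Add(3, 35, Mul(-1, 1225)), -571), 108), Rational(-1, 1838))) = Add(Rational(-166, 95), Mul(Add(Add(Add(3, 35, -1225), -571), 108), Rational(-1, 1838))) = Add(Rational(-166, 95), Mul(Add(Add(-1187, -571), 108), Rational(-1, 1838))) = Add(Rational(-166, 95), Mul(Add(-1758, 108), Rational(-1, 1838))) = Add(Rational(-166, 95), Mul(-1650, Rational(-1, 1838))) = Add(Rational(-166, 95), Rational(825, 919)) = Rational(-74179, 87305)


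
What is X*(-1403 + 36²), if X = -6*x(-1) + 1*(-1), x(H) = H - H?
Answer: 107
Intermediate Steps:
x(H) = 0
X = -1 (X = -6*0 + 1*(-1) = 0 - 1 = -1)
X*(-1403 + 36²) = -(-1403 + 36²) = -(-1403 + 1296) = -1*(-107) = 107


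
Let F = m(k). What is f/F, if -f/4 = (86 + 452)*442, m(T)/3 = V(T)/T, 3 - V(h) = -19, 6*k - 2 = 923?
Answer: -219961300/99 ≈ -2.2218e+6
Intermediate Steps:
k = 925/6 (k = 1/3 + (1/6)*923 = 1/3 + 923/6 = 925/6 ≈ 154.17)
V(h) = 22 (V(h) = 3 - 1*(-19) = 3 + 19 = 22)
m(T) = 66/T (m(T) = 3*(22/T) = 66/T)
F = 396/925 (F = 66/(925/6) = 66*(6/925) = 396/925 ≈ 0.42811)
f = -951184 (f = -4*(86 + 452)*442 = -2152*442 = -4*237796 = -951184)
f/F = -951184/396/925 = -951184*925/396 = -219961300/99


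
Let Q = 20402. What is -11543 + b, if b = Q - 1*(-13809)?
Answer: 22668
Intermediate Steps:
b = 34211 (b = 20402 - 1*(-13809) = 20402 + 13809 = 34211)
-11543 + b = -11543 + 34211 = 22668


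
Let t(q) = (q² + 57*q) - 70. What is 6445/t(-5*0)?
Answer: -1289/14 ≈ -92.071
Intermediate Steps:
t(q) = -70 + q² + 57*q
6445/t(-5*0) = 6445/(-70 + (-5*0)² + 57*(-5*0)) = 6445/(-70 + 0² + 57*0) = 6445/(-70 + 0 + 0) = 6445/(-70) = 6445*(-1/70) = -1289/14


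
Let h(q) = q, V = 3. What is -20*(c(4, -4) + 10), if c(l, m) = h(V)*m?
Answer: 40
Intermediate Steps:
c(l, m) = 3*m
-20*(c(4, -4) + 10) = -20*(3*(-4) + 10) = -20*(-12 + 10) = -20*(-2) = 40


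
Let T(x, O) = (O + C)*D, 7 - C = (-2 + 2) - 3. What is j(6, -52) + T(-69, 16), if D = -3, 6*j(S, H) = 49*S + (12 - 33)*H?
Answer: 153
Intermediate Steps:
j(S, H) = -7*H/2 + 49*S/6 (j(S, H) = (49*S + (12 - 33)*H)/6 = (49*S - 21*H)/6 = (-21*H + 49*S)/6 = -7*H/2 + 49*S/6)
C = 10 (C = 7 - ((-2 + 2) - 3) = 7 - (0 - 3) = 7 - 1*(-3) = 7 + 3 = 10)
T(x, O) = -30 - 3*O (T(x, O) = (O + 10)*(-3) = (10 + O)*(-3) = -30 - 3*O)
j(6, -52) + T(-69, 16) = (-7/2*(-52) + (49/6)*6) + (-30 - 3*16) = (182 + 49) + (-30 - 48) = 231 - 78 = 153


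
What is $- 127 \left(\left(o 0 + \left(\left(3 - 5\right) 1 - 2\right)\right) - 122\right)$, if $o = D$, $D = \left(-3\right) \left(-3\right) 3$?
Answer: $16002$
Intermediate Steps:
$D = 27$ ($D = 9 \cdot 3 = 27$)
$o = 27$
$- 127 \left(\left(o 0 + \left(\left(3 - 5\right) 1 - 2\right)\right) - 122\right) = - 127 \left(\left(27 \cdot 0 + \left(\left(3 - 5\right) 1 - 2\right)\right) - 122\right) = - 127 \left(\left(0 + \left(\left(3 - 5\right) 1 - 2\right)\right) - 122\right) = - 127 \left(\left(0 - 4\right) - 122\right) = - 127 \left(-4 - 122\right) = \left(-127\right) \left(-126\right) = 16002$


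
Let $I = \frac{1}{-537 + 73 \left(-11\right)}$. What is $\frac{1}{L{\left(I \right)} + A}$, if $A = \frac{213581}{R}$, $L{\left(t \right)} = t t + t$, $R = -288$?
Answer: $- \frac{32320800}{23969151827} \approx -0.0013484$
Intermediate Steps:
$I = - \frac{1}{1340}$ ($I = \frac{1}{-537 - 803} = \frac{1}{-1340} = - \frac{1}{1340} \approx -0.00074627$)
$L{\left(t \right)} = t + t^{2}$ ($L{\left(t \right)} = t^{2} + t = t + t^{2}$)
$A = - \frac{213581}{288}$ ($A = \frac{213581}{-288} = 213581 \left(- \frac{1}{288}\right) = - \frac{213581}{288} \approx -741.6$)
$\frac{1}{L{\left(I \right)} + A} = \frac{1}{- \frac{1 - \frac{1}{1340}}{1340} - \frac{213581}{288}} = \frac{1}{\left(- \frac{1}{1340}\right) \frac{1339}{1340} - \frac{213581}{288}} = \frac{1}{- \frac{1339}{1795600} - \frac{213581}{288}} = \frac{1}{- \frac{23969151827}{32320800}} = - \frac{32320800}{23969151827}$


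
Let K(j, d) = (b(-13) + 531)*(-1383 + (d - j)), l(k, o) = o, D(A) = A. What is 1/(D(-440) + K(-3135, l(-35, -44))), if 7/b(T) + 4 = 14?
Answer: 5/4538518 ≈ 1.1017e-6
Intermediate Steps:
b(T) = 7/10 (b(T) = 7/(-4 + 14) = 7/10)
K(j, d) = -7353411/10 - 5317*j/10 + 5317*d/10 (K(j, d) = (7/10 + 531)*(-1383 + (d - j)) = 5317*(-1383 + d - j)/10 = -7353411/10 - 5317*j/10 + 5317*d/10)
1/(D(-440) + K(-3135, l(-35, -44))) = 1/(-440 + (-7353411/10 - 5317/10*(-3135) + (5317/10)*(-44))) = 1/(-440 + (-7353411/10 + 3333759/2 - 116974/5)) = 1/(-440 + 4540718/5) = 1/(4538518/5) = 5/4538518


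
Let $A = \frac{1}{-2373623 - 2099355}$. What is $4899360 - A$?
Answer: $\frac{21914729494081}{4472978} \approx 4.8994 \cdot 10^{6}$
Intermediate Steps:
$A = - \frac{1}{4472978}$ ($A = \frac{1}{-4472978} = - \frac{1}{4472978} \approx -2.2356 \cdot 10^{-7}$)
$4899360 - A = 4899360 - - \frac{1}{4472978} = 4899360 + \frac{1}{4472978} = \frac{21914729494081}{4472978}$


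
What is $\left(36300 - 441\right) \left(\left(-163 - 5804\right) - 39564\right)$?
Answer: $-1632696129$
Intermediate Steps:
$\left(36300 - 441\right) \left(\left(-163 - 5804\right) - 39564\right) = 35859 \left(\left(-163 - 5804\right) - 39564\right) = 35859 \left(-5967 - 39564\right) = 35859 \left(-45531\right) = -1632696129$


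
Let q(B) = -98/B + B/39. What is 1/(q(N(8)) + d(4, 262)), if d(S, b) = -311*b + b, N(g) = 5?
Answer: -195/15841697 ≈ -1.2309e-5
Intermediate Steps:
d(S, b) = -310*b
q(B) = -98/B + B/39 (q(B) = -98/B + B*(1/39) = -98/B + B/39)
1/(q(N(8)) + d(4, 262)) = 1/((-98/5 + (1/39)*5) - 310*262) = 1/((-98*⅕ + 5/39) - 81220) = 1/((-98/5 + 5/39) - 81220) = 1/(-3797/195 - 81220) = 1/(-15841697/195) = -195/15841697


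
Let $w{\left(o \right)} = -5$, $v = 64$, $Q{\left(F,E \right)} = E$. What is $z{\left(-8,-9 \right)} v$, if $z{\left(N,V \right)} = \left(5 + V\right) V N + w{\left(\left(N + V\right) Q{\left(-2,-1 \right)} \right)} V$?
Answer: $-15552$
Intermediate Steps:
$z{\left(N,V \right)} = - 5 V + N V \left(5 + V\right)$ ($z{\left(N,V \right)} = \left(5 + V\right) V N - 5 V = V \left(5 + V\right) N - 5 V = N V \left(5 + V\right) - 5 V = - 5 V + N V \left(5 + V\right)$)
$z{\left(-8,-9 \right)} v = - 9 \left(-5 + 5 \left(-8\right) - -72\right) 64 = - 9 \left(-5 - 40 + 72\right) 64 = \left(-9\right) 27 \cdot 64 = \left(-243\right) 64 = -15552$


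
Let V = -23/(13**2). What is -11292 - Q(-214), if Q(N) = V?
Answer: -1908325/169 ≈ -11292.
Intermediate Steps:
V = -23/169 ≈ -0.13609
Q(N) = -23/169
-11292 - Q(-214) = -11292 - 1*(-23/169) = -11292 + 23/169 = -1908325/169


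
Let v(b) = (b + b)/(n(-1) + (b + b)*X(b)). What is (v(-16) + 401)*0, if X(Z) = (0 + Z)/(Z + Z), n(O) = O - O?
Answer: 0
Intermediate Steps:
n(O) = 0
X(Z) = ½ (X(Z) = Z/((2*Z)) = Z*(1/(2*Z)) = ½)
v(b) = 2 (v(b) = (b + b)/(0 + (b + b)*(½)) = (2*b)/(0 + (2*b)*(½)) = (2*b)/(0 + b) = (2*b)/b = 2)
(v(-16) + 401)*0 = (2 + 401)*0 = 403*0 = 0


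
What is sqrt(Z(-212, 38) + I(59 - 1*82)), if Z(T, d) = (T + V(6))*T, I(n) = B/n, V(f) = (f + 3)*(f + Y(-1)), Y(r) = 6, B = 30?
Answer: sqrt(11662702)/23 ≈ 148.48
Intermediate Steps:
V(f) = (3 + f)*(6 + f) (V(f) = (f + 3)*(f + 6) = (3 + f)*(6 + f))
I(n) = 30/n
Z(T, d) = T*(108 + T) (Z(T, d) = (T + (18 + 6**2 + 9*6))*T = (T + (18 + 36 + 54))*T = (T + 108)*T = (108 + T)*T = T*(108 + T))
sqrt(Z(-212, 38) + I(59 - 1*82)) = sqrt(-212*(108 - 212) + 30/(59 - 1*82)) = sqrt(-212*(-104) + 30/(59 - 82)) = sqrt(22048 + 30/(-23)) = sqrt(22048 + 30*(-1/23)) = sqrt(22048 - 30/23) = sqrt(507074/23) = sqrt(11662702)/23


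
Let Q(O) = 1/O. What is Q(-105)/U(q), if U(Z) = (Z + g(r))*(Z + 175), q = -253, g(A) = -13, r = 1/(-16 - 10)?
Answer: -1/2178540 ≈ -4.5902e-7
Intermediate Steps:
r = -1/26 (r = 1/(-26) = -1/26 ≈ -0.038462)
U(Z) = (-13 + Z)*(175 + Z) (U(Z) = (Z - 13)*(Z + 175) = (-13 + Z)*(175 + Z))
Q(-105)/U(q) = 1/((-105)*(-2275 + (-253)² + 162*(-253))) = -1/(105*(-2275 + 64009 - 40986)) = -1/105/20748 = -1/105*1/20748 = -1/2178540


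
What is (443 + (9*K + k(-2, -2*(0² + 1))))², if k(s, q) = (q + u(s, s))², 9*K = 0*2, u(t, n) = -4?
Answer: 229441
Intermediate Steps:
K = 0 (K = (0*2)/9 = (⅑)*0 = 0)
k(s, q) = (-4 + q)² (k(s, q) = (q - 4)² = (-4 + q)²)
(443 + (9*K + k(-2, -2*(0² + 1))))² = (443 + (9*0 + (-4 - 2*(0² + 1))²))² = (443 + (0 + (-4 - 2*(0 + 1))²))² = (443 + (0 + (-4 - 2*1)²))² = (443 + (0 + (-4 - 2)²))² = (443 + (0 + (-6)²))² = (443 + (0 + 36))² = (443 + 36)² = 479² = 229441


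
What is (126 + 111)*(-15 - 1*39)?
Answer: -12798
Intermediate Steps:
(126 + 111)*(-15 - 1*39) = 237*(-15 - 39) = 237*(-54) = -12798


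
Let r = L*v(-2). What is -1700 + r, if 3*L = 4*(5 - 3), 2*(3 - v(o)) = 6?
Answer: -1700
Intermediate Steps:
v(o) = 0 (v(o) = 3 - 1/2*6 = 3 - 3 = 0)
L = 8/3 (L = (4*(5 - 3))/3 = (4*2)/3 = (1/3)*8 = 8/3 ≈ 2.6667)
r = 0 (r = (8/3)*0 = 0)
-1700 + r = -1700 + 0 = -1700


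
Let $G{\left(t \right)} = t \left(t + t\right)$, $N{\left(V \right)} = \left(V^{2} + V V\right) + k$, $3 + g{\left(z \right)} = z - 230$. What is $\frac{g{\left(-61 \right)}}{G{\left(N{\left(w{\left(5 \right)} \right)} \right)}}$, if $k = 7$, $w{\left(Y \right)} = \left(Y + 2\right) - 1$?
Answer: $- \frac{147}{6241} \approx -0.023554$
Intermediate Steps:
$w{\left(Y \right)} = 1 + Y$ ($w{\left(Y \right)} = \left(2 + Y\right) - 1 = 1 + Y$)
$g{\left(z \right)} = -233 + z$ ($g{\left(z \right)} = -3 + \left(z - 230\right) = -3 + \left(-230 + z\right) = -233 + z$)
$N{\left(V \right)} = 7 + 2 V^{2}$ ($N{\left(V \right)} = \left(V^{2} + V V\right) + 7 = \left(V^{2} + V^{2}\right) + 7 = 2 V^{2} + 7 = 7 + 2 V^{2}$)
$G{\left(t \right)} = 2 t^{2}$ ($G{\left(t \right)} = t 2 t = 2 t^{2}$)
$\frac{g{\left(-61 \right)}}{G{\left(N{\left(w{\left(5 \right)} \right)} \right)}} = \frac{-233 - 61}{2 \left(7 + 2 \left(1 + 5\right)^{2}\right)^{2}} = - \frac{294}{2 \left(7 + 2 \cdot 6^{2}\right)^{2}} = - \frac{294}{2 \left(7 + 2 \cdot 36\right)^{2}} = - \frac{294}{2 \left(7 + 72\right)^{2}} = - \frac{294}{2 \cdot 79^{2}} = - \frac{294}{2 \cdot 6241} = - \frac{294}{12482} = \left(-294\right) \frac{1}{12482} = - \frac{147}{6241}$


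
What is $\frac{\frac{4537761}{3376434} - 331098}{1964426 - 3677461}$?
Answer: $\frac{372642002257}{1927983205730} \approx 0.19328$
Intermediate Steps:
$\frac{\frac{4537761}{3376434} - 331098}{1964426 - 3677461} = \frac{4537761 \cdot \frac{1}{3376434} - 331098}{-1713035} = \left(\frac{1512587}{1125478} - 331098\right) \left(- \frac{1}{1713035}\right) = \left(- \frac{372642002257}{1125478}\right) \left(- \frac{1}{1713035}\right) = \frac{372642002257}{1927983205730}$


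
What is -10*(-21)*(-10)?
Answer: -2100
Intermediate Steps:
-10*(-21)*(-10) = 210*(-10) = -2100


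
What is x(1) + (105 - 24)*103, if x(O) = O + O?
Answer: 8345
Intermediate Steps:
x(O) = 2*O
x(1) + (105 - 24)*103 = 2*1 + (105 - 24)*103 = 2 + 81*103 = 2 + 8343 = 8345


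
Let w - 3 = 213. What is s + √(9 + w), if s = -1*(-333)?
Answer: 348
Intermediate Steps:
w = 216 (w = 3 + 213 = 216)
s = 333
s + √(9 + w) = 333 + √(9 + 216) = 333 + √225 = 333 + 15 = 348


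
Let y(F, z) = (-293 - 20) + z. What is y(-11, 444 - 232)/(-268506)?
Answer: 101/268506 ≈ 0.00037616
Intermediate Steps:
y(F, z) = -313 + z
y(-11, 444 - 232)/(-268506) = (-313 + (444 - 232))/(-268506) = (-313 + 212)*(-1/268506) = -101*(-1/268506) = 101/268506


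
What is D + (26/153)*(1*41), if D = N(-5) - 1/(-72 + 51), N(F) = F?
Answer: 2158/1071 ≈ 2.0149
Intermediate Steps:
D = -104/21 (D = -5 - 1/(-72 + 51) = -5 - 1/(-21) = -5 - 1*(-1/21) = -5 + 1/21 = -104/21 ≈ -4.9524)
D + (26/153)*(1*41) = -104/21 + (26/153)*(1*41) = -104/21 + (26*(1/153))*41 = -104/21 + (26/153)*41 = -104/21 + 1066/153 = 2158/1071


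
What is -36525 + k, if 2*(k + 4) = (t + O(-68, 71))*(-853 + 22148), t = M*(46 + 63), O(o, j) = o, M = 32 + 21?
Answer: 121500097/2 ≈ 6.0750e+7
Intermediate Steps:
M = 53
t = 5777 (t = 53*(46 + 63) = 53*109 = 5777)
k = 121573147/2 (k = -4 + ((5777 - 68)*(-853 + 22148))/2 = -4 + (5709*21295)/2 = -4 + (½)*121573155 = -4 + 121573155/2 = 121573147/2 ≈ 6.0787e+7)
-36525 + k = -36525 + 121573147/2 = 121500097/2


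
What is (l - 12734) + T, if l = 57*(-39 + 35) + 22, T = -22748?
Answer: -35688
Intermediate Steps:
l = -206 (l = 57*(-4) + 22 = -228 + 22 = -206)
(l - 12734) + T = (-206 - 12734) - 22748 = -12940 - 22748 = -35688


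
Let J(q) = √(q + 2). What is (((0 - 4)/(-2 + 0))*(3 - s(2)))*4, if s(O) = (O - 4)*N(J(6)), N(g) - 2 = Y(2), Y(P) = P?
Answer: 88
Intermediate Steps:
J(q) = √(2 + q)
N(g) = 4 (N(g) = 2 + 2 = 4)
s(O) = -16 + 4*O (s(O) = (O - 4)*4 = (-4 + O)*4 = -16 + 4*O)
(((0 - 4)/(-2 + 0))*(3 - s(2)))*4 = (((0 - 4)/(-2 + 0))*(3 - (-16 + 4*2)))*4 = ((-4/(-2))*(3 - (-16 + 8)))*4 = ((-4*(-½))*(3 - 1*(-8)))*4 = (2*(3 + 8))*4 = (2*11)*4 = 22*4 = 88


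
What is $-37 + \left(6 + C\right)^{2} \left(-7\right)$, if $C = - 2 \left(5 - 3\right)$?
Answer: $-65$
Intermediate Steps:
$C = -4$ ($C = \left(-2\right) 2 = -4$)
$-37 + \left(6 + C\right)^{2} \left(-7\right) = -37 + \left(6 - 4\right)^{2} \left(-7\right) = -37 + 2^{2} \left(-7\right) = -37 + 4 \left(-7\right) = -37 - 28 = -65$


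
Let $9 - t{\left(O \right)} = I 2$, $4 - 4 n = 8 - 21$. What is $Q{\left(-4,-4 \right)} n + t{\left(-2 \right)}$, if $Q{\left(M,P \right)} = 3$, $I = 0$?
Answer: $\frac{87}{4} \approx 21.75$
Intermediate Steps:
$n = \frac{17}{4}$ ($n = 1 - \frac{8 - 21}{4} = 1 - - \frac{13}{4} = 1 + \frac{13}{4} = \frac{17}{4} \approx 4.25$)
$t{\left(O \right)} = 9$ ($t{\left(O \right)} = 9 - 0 \cdot 2 = 9 - 0 = 9 + 0 = 9$)
$Q{\left(-4,-4 \right)} n + t{\left(-2 \right)} = 3 \cdot \frac{17}{4} + 9 = \frac{51}{4} + 9 = \frac{87}{4}$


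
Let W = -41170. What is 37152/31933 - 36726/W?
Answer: 1351159599/657340805 ≈ 2.0555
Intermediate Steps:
37152/31933 - 36726/W = 37152/31933 - 36726/(-41170) = 37152*(1/31933) - 36726*(-1/41170) = 37152/31933 + 18363/20585 = 1351159599/657340805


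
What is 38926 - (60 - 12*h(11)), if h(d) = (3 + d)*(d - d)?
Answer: 38866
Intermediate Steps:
h(d) = 0 (h(d) = (3 + d)*0 = 0)
38926 - (60 - 12*h(11)) = 38926 - (60 - 12*0) = 38926 - (60 + 0) = 38926 - 1*60 = 38926 - 60 = 38866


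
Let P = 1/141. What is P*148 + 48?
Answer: 6916/141 ≈ 49.050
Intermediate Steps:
P = 1/141 ≈ 0.0070922
P*148 + 48 = (1/141)*148 + 48 = 148/141 + 48 = 6916/141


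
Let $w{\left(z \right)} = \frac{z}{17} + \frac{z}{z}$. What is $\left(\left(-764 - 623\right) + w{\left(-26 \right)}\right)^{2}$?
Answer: $\frac{556393744}{289} \approx 1.9252 \cdot 10^{6}$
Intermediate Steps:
$w{\left(z \right)} = 1 + \frac{z}{17}$ ($w{\left(z \right)} = z \frac{1}{17} + 1 = \frac{z}{17} + 1 = 1 + \frac{z}{17}$)
$\left(\left(-764 - 623\right) + w{\left(-26 \right)}\right)^{2} = \left(\left(-764 - 623\right) + \left(1 + \frac{1}{17} \left(-26\right)\right)\right)^{2} = \left(\left(-764 - 623\right) + \left(1 - \frac{26}{17}\right)\right)^{2} = \left(-1387 - \frac{9}{17}\right)^{2} = \left(- \frac{23588}{17}\right)^{2} = \frac{556393744}{289}$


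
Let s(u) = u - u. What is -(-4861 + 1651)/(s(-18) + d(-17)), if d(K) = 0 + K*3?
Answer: -1070/17 ≈ -62.941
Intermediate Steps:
s(u) = 0
d(K) = 3*K (d(K) = 0 + 3*K = 3*K)
-(-4861 + 1651)/(s(-18) + d(-17)) = -(-4861 + 1651)/(0 + 3*(-17)) = -(-3210)/(0 - 51) = -(-3210)/(-51) = -(-3210)*(-1)/51 = -1*1070/17 = -1070/17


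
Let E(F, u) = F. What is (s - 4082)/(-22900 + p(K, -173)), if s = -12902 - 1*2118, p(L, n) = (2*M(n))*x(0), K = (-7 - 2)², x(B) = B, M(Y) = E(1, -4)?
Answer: 9551/11450 ≈ 0.83415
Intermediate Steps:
M(Y) = 1
K = 81 (K = (-9)² = 81)
p(L, n) = 0 (p(L, n) = (2*1)*0 = 2*0 = 0)
s = -15020 (s = -12902 - 2118 = -15020)
(s - 4082)/(-22900 + p(K, -173)) = (-15020 - 4082)/(-22900 + 0) = -19102/(-22900) = -19102*(-1/22900) = 9551/11450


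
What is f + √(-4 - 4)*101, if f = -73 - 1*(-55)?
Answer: -18 + 202*I*√2 ≈ -18.0 + 285.67*I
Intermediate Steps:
f = -18 (f = -73 + 55 = -18)
f + √(-4 - 4)*101 = -18 + √(-4 - 4)*101 = -18 + √(-8)*101 = -18 + (2*I*√2)*101 = -18 + 202*I*√2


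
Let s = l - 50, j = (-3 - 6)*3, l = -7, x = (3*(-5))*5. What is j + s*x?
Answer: 4248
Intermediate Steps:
x = -75 (x = -15*5 = -75)
j = -27 (j = -9*3 = -27)
s = -57 (s = -7 - 50 = -57)
j + s*x = -27 - 57*(-75) = -27 + 4275 = 4248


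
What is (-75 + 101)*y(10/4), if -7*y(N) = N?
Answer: -65/7 ≈ -9.2857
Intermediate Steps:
y(N) = -N/7
(-75 + 101)*y(10/4) = (-75 + 101)*(-10/(7*4)) = 26*(-10/(7*4)) = 26*(-1/7*5/2) = 26*(-5/14) = -65/7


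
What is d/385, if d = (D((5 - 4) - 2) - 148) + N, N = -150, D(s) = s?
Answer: -299/385 ≈ -0.77662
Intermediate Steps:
d = -299 (d = (((5 - 4) - 2) - 148) - 150 = ((1 - 2) - 148) - 150 = (-1 - 148) - 150 = -149 - 150 = -299)
d/385 = -299/385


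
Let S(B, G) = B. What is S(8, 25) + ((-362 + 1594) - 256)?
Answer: 984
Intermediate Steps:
S(8, 25) + ((-362 + 1594) - 256) = 8 + ((-362 + 1594) - 256) = 8 + (1232 - 256) = 8 + 976 = 984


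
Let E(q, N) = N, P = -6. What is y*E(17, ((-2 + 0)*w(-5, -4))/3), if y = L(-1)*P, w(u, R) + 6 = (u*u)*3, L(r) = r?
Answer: -276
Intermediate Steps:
w(u, R) = -6 + 3*u**2 (w(u, R) = -6 + (u*u)*3 = -6 + u**2*3 = -6 + 3*u**2)
y = 6 (y = -1*(-6) = 6)
y*E(17, ((-2 + 0)*w(-5, -4))/3) = 6*(((-2 + 0)*(-6 + 3*(-5)**2))/3) = 6*(-2*(-6 + 3*25)*(1/3)) = 6*(-2*(-6 + 75)*(1/3)) = 6*(-2*69*(1/3)) = 6*(-138*1/3) = 6*(-46) = -276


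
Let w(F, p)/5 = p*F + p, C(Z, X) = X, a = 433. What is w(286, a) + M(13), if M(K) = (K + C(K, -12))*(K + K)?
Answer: 621381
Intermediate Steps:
M(K) = 2*K*(-12 + K) (M(K) = (K - 12)*(K + K) = (-12 + K)*(2*K) = 2*K*(-12 + K))
w(F, p) = 5*p + 5*F*p (w(F, p) = 5*(p*F + p) = 5*(F*p + p) = 5*(p + F*p) = 5*p + 5*F*p)
w(286, a) + M(13) = 5*433*(1 + 286) + 2*13*(-12 + 13) = 5*433*287 + 2*13*1 = 621355 + 26 = 621381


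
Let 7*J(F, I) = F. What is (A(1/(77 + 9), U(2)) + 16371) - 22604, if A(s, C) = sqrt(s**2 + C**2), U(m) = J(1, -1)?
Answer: -6233 + sqrt(7445)/602 ≈ -6232.9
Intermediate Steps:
J(F, I) = F/7
U(m) = 1/7 (U(m) = (1/7)*1 = 1/7)
A(s, C) = sqrt(C**2 + s**2)
(A(1/(77 + 9), U(2)) + 16371) - 22604 = (sqrt((1/7)**2 + (1/(77 + 9))**2) + 16371) - 22604 = (sqrt(1/49 + (1/86)**2) + 16371) - 22604 = (sqrt(1/49 + 1/7396) + 16371) - 22604 = (sqrt(7445/362404) + 16371) - 22604 = (sqrt(7445)/602 + 16371) - 22604 = (16371 + sqrt(7445)/602) - 22604 = -6233 + sqrt(7445)/602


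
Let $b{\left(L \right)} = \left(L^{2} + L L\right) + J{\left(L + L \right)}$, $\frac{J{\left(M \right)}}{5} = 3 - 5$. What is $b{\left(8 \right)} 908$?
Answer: $107144$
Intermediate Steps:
$J{\left(M \right)} = -10$ ($J{\left(M \right)} = 5 \left(3 - 5\right) = 5 \left(-2\right) = -10$)
$b{\left(L \right)} = -10 + 2 L^{2}$ ($b{\left(L \right)} = \left(L^{2} + L L\right) - 10 = \left(L^{2} + L^{2}\right) - 10 = 2 L^{2} - 10 = -10 + 2 L^{2}$)
$b{\left(8 \right)} 908 = \left(-10 + 2 \cdot 8^{2}\right) 908 = \left(-10 + 2 \cdot 64\right) 908 = \left(-10 + 128\right) 908 = 118 \cdot 908 = 107144$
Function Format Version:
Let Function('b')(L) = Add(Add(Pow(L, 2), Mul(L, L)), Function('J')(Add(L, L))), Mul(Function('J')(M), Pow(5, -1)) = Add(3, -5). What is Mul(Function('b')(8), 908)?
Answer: 107144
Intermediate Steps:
Function('J')(M) = -10 (Function('J')(M) = Mul(5, Add(3, -5)) = Mul(5, -2) = -10)
Function('b')(L) = Add(-10, Mul(2, Pow(L, 2))) (Function('b')(L) = Add(Add(Pow(L, 2), Mul(L, L)), -10) = Add(Add(Pow(L, 2), Pow(L, 2)), -10) = Add(Mul(2, Pow(L, 2)), -10) = Add(-10, Mul(2, Pow(L, 2))))
Mul(Function('b')(8), 908) = Mul(Add(-10, Mul(2, Pow(8, 2))), 908) = Mul(Add(-10, Mul(2, 64)), 908) = Mul(Add(-10, 128), 908) = Mul(118, 908) = 107144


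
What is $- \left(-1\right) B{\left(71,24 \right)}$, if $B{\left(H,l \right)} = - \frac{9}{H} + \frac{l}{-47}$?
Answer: $- \frac{2127}{3337} \approx -0.6374$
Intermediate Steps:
$B{\left(H,l \right)} = - \frac{9}{H} - \frac{l}{47}$ ($B{\left(H,l \right)} = - \frac{9}{H} + l \left(- \frac{1}{47}\right) = - \frac{9}{H} - \frac{l}{47}$)
$- \left(-1\right) B{\left(71,24 \right)} = - \left(-1\right) \left(- \frac{9}{71} - \frac{24}{47}\right) = - \frac{\left(-1\right) \left(-2127\right)}{3337} = \left(-1\right) \frac{2127}{3337} = - \frac{2127}{3337}$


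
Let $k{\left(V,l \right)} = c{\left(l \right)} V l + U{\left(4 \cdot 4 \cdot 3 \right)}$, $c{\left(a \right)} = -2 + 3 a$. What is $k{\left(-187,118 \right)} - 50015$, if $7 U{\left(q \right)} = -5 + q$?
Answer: $- \frac{54720686}{7} \approx -7.8172 \cdot 10^{6}$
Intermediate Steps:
$U{\left(q \right)} = - \frac{5}{7} + \frac{q}{7}$ ($U{\left(q \right)} = \frac{-5 + q}{7} = - \frac{5}{7} + \frac{q}{7}$)
$k{\left(V,l \right)} = \frac{43}{7} + V l \left(-2 + 3 l\right)$ ($k{\left(V,l \right)} = \left(-2 + 3 l\right) V l - \left(\frac{5}{7} - \frac{4 \cdot 4 \cdot 3}{7}\right) = V \left(-2 + 3 l\right) l - \left(\frac{5}{7} - \frac{16 \cdot 3}{7}\right) = V l \left(-2 + 3 l\right) + \left(- \frac{5}{7} + \frac{1}{7} \cdot 48\right) = V l \left(-2 + 3 l\right) + \left(- \frac{5}{7} + \frac{48}{7}\right) = V l \left(-2 + 3 l\right) + \frac{43}{7} = \frac{43}{7} + V l \left(-2 + 3 l\right)$)
$k{\left(-187,118 \right)} - 50015 = \left(\frac{43}{7} - 22066 \left(-2 + 3 \cdot 118\right)\right) - 50015 = \left(\frac{43}{7} - 22066 \left(-2 + 354\right)\right) - 50015 = \left(\frac{43}{7} - 22066 \cdot 352\right) - 50015 = \left(\frac{43}{7} - 7767232\right) - 50015 = - \frac{54370581}{7} - 50015 = - \frac{54720686}{7}$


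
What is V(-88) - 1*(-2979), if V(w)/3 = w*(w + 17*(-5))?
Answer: 48651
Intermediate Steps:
V(w) = 3*w*(-85 + w) (V(w) = 3*(w*(w + 17*(-5))) = 3*(w*(w - 85)) = 3*(w*(-85 + w)) = 3*w*(-85 + w))
V(-88) - 1*(-2979) = 3*(-88)*(-85 - 88) - 1*(-2979) = 3*(-88)*(-173) + 2979 = 45672 + 2979 = 48651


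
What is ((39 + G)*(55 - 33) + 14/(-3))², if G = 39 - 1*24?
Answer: 12602500/9 ≈ 1.4003e+6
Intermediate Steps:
G = 15 (G = 39 - 24 = 15)
((39 + G)*(55 - 33) + 14/(-3))² = ((39 + 15)*(55 - 33) + 14/(-3))² = (54*22 + 14*(-⅓))² = (1188 - 14/3)² = (3550/3)² = 12602500/9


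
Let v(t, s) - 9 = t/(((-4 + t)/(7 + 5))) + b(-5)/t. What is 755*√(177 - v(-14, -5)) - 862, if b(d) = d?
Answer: -862 + 755*√279258/42 ≈ 8637.5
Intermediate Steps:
v(t, s) = 9 - 5/t + t/(-⅓ + t/12) (v(t, s) = 9 + (t/(((-4 + t)/(7 + 5))) - 5/t) = 9 + (t/(((-4 + t)/12)) - 5/t) = 9 + (t/(((-4 + t)*(1/12))) - 5/t) = 9 + (t/(-⅓ + t/12) - 5/t) = 9 + (-5/t + t/(-⅓ + t/12)) = 9 - 5/t + t/(-⅓ + t/12))
755*√(177 - v(-14, -5)) - 862 = 755*√(177 - (20 - 41*(-14) + 21*(-14)²)/((-14)*(-4 - 14))) - 862 = 755*√(177 - (-1)*(20 + 574 + 21*196)/(14*(-18))) - 862 = 755*√(177 - (-1)*(-1)*(20 + 574 + 4116)/(14*18)) - 862 = 755*√(177 - (-1)*(-1)*4710/(14*18)) - 862 = 755*√(177 - 1*785/42) - 862 = 755*√(177 - 785/42) - 862 = 755*√(6649/42) - 862 = 755*(√279258/42) - 862 = 755*√279258/42 - 862 = -862 + 755*√279258/42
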